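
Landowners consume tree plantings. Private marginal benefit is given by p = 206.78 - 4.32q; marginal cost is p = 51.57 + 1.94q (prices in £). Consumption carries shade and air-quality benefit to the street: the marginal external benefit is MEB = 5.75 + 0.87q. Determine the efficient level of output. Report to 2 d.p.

q* = 29.86

Social marginal benefit = demand + MEB = 212.53 - 3.45q.
Set SMB = MC: 212.53 - 3.45q = 51.57 + 1.94q → q* = 29.8627.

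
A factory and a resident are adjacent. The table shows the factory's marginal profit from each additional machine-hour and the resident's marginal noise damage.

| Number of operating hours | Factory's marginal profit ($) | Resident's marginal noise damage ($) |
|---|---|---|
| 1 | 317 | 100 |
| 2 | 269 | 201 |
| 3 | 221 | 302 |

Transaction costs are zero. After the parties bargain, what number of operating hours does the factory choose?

2

Bargaining reaches the level where marginal profit last exceeds marginal noise damage.
That holds through level 2 (269 ≥ 201) but not at 3 (221 < 302).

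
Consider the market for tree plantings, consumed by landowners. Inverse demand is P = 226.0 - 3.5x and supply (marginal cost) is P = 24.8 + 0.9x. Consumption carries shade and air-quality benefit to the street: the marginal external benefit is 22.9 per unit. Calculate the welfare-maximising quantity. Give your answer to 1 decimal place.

Social marginal benefit = demand + MEB = 248.9 - 3.5x.
Set SMB = MC: 248.9 - 3.5x = 24.8 + 0.9x → x* = 50.9318.

x* = 50.9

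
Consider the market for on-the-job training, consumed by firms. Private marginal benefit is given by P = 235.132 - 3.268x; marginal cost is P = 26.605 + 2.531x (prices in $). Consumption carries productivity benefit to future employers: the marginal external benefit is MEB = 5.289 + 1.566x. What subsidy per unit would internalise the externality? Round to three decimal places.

Social marginal benefit = demand + MEB = 240.421 - 1.702x.
Set SMB = MC: 240.421 - 1.702x = 26.605 + 2.531x → x* = 50.5117.
The Pigouvian subsidy equals MEB at x*: 5.289 + 1.566×50.5117 = 84.3903.

subsidy = $84.390 per unit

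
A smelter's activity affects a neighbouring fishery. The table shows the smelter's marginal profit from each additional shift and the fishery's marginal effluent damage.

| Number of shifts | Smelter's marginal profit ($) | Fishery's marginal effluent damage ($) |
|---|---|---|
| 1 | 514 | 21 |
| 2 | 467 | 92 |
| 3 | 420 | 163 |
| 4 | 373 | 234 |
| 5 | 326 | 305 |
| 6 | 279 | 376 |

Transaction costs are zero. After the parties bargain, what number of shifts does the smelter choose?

Bargaining reaches the level where marginal profit last exceeds marginal effluent damage.
That holds through level 5 (326 ≥ 305) but not at 6 (279 < 376).

5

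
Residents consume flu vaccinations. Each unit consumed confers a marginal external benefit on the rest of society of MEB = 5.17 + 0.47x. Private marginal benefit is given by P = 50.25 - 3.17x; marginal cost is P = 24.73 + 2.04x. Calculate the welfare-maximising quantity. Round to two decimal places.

x* = 6.47

Social marginal benefit = demand + MEB = 55.42 - 2.70x.
Set SMB = MC: 55.42 - 2.70x = 24.73 + 2.04x → x* = 6.4747.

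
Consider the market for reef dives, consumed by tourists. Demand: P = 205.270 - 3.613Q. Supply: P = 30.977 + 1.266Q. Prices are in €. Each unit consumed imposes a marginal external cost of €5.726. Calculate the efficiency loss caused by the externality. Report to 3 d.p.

Market equilibrium (private): 30.977 + 1.266Q = 205.270 - 3.613Q → Q_m = 35.7231.
Social marginal benefit = demand − MEC = 199.544 - 3.613Q.
Set SMB = MC: 199.544 - 3.613Q = 30.977 + 1.266Q → Q* = 34.5495.
Between Q* and Q_m the wedge MC − SMB runs linearly from 0 to MEC(Q_m), so the loss is a triangle.
DWL = ½ × 1.1736 × 5.7260 = 3.3600.

DWL = €3.360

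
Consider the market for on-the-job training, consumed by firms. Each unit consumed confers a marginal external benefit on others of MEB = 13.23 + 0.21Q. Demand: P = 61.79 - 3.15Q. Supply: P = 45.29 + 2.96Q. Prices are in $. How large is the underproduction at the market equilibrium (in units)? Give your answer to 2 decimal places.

Market equilibrium (private): 45.29 + 2.96Q = 61.79 - 3.15Q → Q_m = 2.7005.
Social marginal benefit = demand + MEB = 75.02 - 2.94Q.
Set SMB = MC: 75.02 - 2.94Q = 45.29 + 2.96Q → Q* = 5.0390.
Gap = |2.7005 − 5.0390| = 2.3385.

2.34 units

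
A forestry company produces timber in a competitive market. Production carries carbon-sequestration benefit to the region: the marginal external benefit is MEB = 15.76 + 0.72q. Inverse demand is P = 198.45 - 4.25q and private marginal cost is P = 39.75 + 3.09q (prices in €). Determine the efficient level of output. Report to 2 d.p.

Social marginal cost = private MC − MEB = 23.99 + 2.37q.
Set SMC = demand: 23.99 + 2.37q = 198.45 - 4.25q → q* = 26.3535.

q* = 26.35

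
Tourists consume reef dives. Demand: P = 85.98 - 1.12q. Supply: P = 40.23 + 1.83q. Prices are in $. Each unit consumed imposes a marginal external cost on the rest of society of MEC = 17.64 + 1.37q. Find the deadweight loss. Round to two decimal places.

DWL = $175.02

Market equilibrium (private): 40.23 + 1.83q = 85.98 - 1.12q → q_m = 15.5085.
Social marginal benefit = demand − MEC = 68.34 - 2.49q.
Set SMB = MC: 68.34 - 2.49q = 40.23 + 1.83q → q* = 6.5069.
Height of the DWL triangle at q_m is MC(q_m) − SMB(q_m) = MEC(q_m) = 38.8866.
DWL = ½ × 9.0016 × 38.8866 = 175.0208.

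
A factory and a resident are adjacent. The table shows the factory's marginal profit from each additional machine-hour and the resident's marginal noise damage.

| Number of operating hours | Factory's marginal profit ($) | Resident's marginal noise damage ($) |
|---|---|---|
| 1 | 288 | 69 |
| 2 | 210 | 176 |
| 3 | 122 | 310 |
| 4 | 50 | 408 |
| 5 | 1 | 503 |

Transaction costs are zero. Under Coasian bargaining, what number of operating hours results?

2

Bargaining reaches the level where marginal profit last exceeds marginal noise damage.
That holds through level 2 (210 ≥ 176) but not at 3 (122 < 310).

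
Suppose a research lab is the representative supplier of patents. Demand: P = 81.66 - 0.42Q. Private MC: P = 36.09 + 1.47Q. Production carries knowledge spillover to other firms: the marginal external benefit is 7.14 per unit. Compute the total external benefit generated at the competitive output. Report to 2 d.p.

Market equilibrium (private): 36.09 + 1.47Q = 81.66 - 0.42Q → Q_m = 24.1111.
Total external benefit = MEB × Q_m = 7.14 × 24.1111 = 172.1533.

172.15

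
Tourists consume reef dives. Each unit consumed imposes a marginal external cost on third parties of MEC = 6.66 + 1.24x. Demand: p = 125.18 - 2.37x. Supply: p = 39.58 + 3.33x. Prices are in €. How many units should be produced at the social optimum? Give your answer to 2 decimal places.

Social marginal benefit = demand − MEC = 118.52 - 3.61x.
Set SMB = MC: 118.52 - 3.61x = 39.58 + 3.33x → x* = 11.3746.

x* = 11.37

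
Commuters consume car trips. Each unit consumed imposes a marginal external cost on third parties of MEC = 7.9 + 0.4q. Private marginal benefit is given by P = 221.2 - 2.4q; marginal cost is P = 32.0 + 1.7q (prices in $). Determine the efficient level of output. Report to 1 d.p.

Social marginal benefit = demand − MEC = 213.3 - 2.8q.
Set SMB = MC: 213.3 - 2.8q = 32.0 + 1.7q → q* = 40.2889.

q* = 40.3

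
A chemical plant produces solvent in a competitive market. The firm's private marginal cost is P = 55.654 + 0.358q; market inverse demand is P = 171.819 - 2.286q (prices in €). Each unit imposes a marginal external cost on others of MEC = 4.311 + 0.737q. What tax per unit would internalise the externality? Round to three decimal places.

Social marginal cost = private MC + MEC = 59.965 + 1.095q.
Set SMC = demand: 59.965 + 1.095q = 171.819 - 2.286q → q* = 33.0831.
The Pigouvian tax equals MEC at q*: 4.311 + 0.737×33.0831 = 28.6932.

tax = €28.693 per unit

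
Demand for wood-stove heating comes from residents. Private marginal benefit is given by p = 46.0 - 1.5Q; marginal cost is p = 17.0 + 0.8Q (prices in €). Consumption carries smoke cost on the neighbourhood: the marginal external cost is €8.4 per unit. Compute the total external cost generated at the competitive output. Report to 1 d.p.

€105.9

Market equilibrium (private): 17.0 + 0.8Q = 46.0 - 1.5Q → Q_m = 12.6087.
Total external cost = MEC × Q_m = 8.4 × 12.6087 = 105.9131.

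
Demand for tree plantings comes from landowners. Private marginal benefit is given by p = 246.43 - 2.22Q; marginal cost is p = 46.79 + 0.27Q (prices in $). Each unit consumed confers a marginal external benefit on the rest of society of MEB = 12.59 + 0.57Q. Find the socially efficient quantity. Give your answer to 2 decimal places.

Q* = 110.54

Social marginal benefit = demand + MEB = 259.02 - 1.65Q.
Set SMB = MC: 259.02 - 1.65Q = 46.79 + 0.27Q → Q* = 110.5365.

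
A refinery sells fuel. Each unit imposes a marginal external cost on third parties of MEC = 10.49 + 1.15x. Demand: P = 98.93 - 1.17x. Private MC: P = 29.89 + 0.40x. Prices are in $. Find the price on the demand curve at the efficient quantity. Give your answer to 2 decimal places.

Social marginal cost = private MC + MEC = 40.38 + 1.55x.
Set SMC = demand: 40.38 + 1.55x = 98.93 - 1.17x → x* = 21.5257.
Consumer price on the demand curve at x*: 98.93 − 1.17×21.5257 = 73.7449.

P = $73.74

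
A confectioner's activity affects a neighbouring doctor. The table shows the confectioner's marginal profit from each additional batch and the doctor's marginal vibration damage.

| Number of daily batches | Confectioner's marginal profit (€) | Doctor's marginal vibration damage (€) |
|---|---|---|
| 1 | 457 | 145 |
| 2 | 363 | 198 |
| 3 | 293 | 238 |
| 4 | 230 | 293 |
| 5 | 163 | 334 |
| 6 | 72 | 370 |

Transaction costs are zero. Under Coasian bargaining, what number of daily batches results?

Bargaining reaches the level where marginal profit last exceeds marginal vibration damage.
That holds through level 3 (293 ≥ 238) but not at 4 (230 < 293).

3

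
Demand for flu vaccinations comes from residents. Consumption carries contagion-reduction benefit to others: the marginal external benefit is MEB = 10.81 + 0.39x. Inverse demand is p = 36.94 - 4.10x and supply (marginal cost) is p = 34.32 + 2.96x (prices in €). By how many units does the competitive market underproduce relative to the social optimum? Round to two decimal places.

1.64 units

Market equilibrium (private): 34.32 + 2.96x = 36.94 - 4.10x → x_m = 0.3711.
Social marginal benefit = demand + MEB = 47.75 - 3.71x.
Set SMB = MC: 47.75 - 3.71x = 34.32 + 2.96x → x* = 2.0135.
Gap = |0.3711 − 2.0135| = 1.6424.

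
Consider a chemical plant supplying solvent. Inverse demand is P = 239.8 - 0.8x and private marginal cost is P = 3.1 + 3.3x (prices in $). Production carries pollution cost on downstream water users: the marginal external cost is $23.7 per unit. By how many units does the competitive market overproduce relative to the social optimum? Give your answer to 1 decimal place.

5.8 units

Market equilibrium (private): 3.1 + 3.3x = 239.8 - 0.8x → x_m = 57.7317.
Social marginal cost = private MC + MEC = 26.8 + 3.3x.
Set SMC = demand: 26.8 + 3.3x = 239.8 - 0.8x → x* = 51.9512.
Gap = |57.7317 − 51.9512| = 5.7805.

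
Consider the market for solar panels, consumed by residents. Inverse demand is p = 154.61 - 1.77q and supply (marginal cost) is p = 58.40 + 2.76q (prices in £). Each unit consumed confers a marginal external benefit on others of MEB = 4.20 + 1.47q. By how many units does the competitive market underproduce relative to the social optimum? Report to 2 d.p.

11.58 units

Market equilibrium (private): 58.40 + 2.76q = 154.61 - 1.77q → q_m = 21.2384.
Social marginal benefit = demand + MEB = 158.81 - 0.30q.
Set SMB = MC: 158.81 - 0.30q = 58.40 + 2.76q → q* = 32.8137.
Gap = |21.2384 − 32.8137| = 11.5753.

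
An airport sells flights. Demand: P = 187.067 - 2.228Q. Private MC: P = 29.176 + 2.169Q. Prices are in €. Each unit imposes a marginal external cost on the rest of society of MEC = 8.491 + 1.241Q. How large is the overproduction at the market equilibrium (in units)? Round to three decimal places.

9.410 units

Market equilibrium (private): 29.176 + 2.169Q = 187.067 - 2.228Q → Q_m = 35.9088.
Social marginal cost = private MC + MEC = 37.667 + 3.410Q.
Set SMC = demand: 37.667 + 3.410Q = 187.067 - 2.228Q → Q* = 26.4988.
Gap = |35.9088 − 26.4988| = 9.4100.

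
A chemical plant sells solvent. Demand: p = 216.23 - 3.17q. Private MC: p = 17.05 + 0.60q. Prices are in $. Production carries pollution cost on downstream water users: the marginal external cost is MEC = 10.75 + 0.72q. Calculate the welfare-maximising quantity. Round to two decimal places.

q* = 41.97

Social marginal cost = private MC + MEC = 27.80 + 1.32q.
Set SMC = demand: 27.80 + 1.32q = 216.23 - 3.17q → q* = 41.9666.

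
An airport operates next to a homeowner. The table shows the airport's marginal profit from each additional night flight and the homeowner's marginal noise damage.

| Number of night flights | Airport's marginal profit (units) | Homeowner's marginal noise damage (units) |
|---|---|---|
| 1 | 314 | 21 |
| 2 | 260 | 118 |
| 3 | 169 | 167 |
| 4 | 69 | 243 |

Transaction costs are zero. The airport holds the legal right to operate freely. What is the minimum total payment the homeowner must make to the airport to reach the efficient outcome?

Left alone the airport would choose level 4 (marginal profit stays positive).
Efficient level: k* = 3 (marginal profit ≥ marginal noise damage through 3).
The homeowner must at least cover the airport's forgone profit from cutting 4→3: 69 = 69.

69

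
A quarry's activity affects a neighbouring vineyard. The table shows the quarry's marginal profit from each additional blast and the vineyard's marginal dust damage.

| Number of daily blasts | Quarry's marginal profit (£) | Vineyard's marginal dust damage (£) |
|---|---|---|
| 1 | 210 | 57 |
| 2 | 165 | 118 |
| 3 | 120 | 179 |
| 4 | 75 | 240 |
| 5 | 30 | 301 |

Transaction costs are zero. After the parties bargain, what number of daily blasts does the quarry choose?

Bargaining reaches the level where marginal profit last exceeds marginal dust damage.
That holds through level 2 (165 ≥ 118) but not at 3 (120 < 179).

2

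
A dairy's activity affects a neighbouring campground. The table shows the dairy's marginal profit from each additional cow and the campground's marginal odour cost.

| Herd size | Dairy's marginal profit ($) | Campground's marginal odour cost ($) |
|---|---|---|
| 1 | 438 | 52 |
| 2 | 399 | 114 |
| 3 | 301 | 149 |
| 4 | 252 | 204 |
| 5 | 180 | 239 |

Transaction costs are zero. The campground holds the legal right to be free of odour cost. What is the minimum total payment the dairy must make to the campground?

$519

Efficient level: marginal profit ≥ marginal odour cost through level 4, so k* = 4.
With the campground holding the right, the dairy must at least compensate total damage at k*: 52 + 114 + 149 + 204 = 519.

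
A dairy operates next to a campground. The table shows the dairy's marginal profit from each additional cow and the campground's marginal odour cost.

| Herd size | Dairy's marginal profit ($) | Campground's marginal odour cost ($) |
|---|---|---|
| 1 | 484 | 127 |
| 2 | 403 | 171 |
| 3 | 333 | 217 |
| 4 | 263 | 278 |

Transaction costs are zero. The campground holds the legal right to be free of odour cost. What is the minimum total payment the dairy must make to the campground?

$515

Efficient level: marginal profit ≥ marginal odour cost through level 3, so k* = 3.
With the campground holding the right, the dairy must at least compensate total damage at k*: 127 + 171 + 217 = 515.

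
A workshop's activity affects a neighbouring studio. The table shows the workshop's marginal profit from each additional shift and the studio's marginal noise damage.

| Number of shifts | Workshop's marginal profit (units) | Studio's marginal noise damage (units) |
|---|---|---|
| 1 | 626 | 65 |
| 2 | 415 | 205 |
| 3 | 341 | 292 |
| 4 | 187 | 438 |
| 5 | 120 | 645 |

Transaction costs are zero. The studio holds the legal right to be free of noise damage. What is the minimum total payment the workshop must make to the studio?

Efficient level: marginal profit ≥ marginal noise damage through level 3, so k* = 3.
With the studio holding the right, the workshop must at least compensate total damage at k*: 65 + 205 + 292 = 562.

562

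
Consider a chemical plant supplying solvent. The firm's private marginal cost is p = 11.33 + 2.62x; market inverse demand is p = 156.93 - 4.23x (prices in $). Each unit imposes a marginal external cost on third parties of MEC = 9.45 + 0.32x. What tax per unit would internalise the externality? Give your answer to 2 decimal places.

tax = $15.53 per unit

Social marginal cost = private MC + MEC = 20.78 + 2.94x.
Set SMC = demand: 20.78 + 2.94x = 156.93 - 4.23x → x* = 18.9888.
The Pigouvian tax equals MEC at x*: 9.45 + 0.32×18.9888 = 15.5264.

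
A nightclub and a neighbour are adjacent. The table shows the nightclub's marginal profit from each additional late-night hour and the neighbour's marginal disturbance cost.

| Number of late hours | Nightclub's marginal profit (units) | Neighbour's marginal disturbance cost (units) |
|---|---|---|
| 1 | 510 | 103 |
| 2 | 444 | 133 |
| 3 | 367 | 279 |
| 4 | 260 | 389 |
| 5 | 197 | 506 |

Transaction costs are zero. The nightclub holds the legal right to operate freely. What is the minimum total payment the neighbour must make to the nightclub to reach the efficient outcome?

Left alone the nightclub would choose level 5 (marginal profit stays positive).
Efficient level: k* = 3 (marginal profit ≥ marginal disturbance cost through 3).
The neighbour must at least cover the nightclub's forgone profit from cutting 5→3: 260 + 197 = 457.

457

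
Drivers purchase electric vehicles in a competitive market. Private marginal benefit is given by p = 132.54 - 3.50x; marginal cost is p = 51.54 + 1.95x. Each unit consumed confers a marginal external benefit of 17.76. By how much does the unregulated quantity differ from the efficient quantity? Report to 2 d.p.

Market equilibrium (private): 51.54 + 1.95x = 132.54 - 3.50x → x_m = 14.8624.
Social marginal benefit = demand + MEB = 150.30 - 3.50x.
Set SMB = MC: 150.30 - 3.50x = 51.54 + 1.95x → x* = 18.1211.
Gap = |14.8624 − 18.1211| = 3.2587.

3.26 units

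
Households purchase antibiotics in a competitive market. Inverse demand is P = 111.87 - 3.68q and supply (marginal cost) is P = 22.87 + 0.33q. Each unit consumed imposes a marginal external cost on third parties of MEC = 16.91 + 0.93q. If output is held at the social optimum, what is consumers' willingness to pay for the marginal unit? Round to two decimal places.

P = 58.17

Social marginal benefit = demand − MEC = 94.96 - 4.61q.
Set SMB = MC: 94.96 - 4.61q = 22.87 + 0.33q → q* = 14.5931.
Consumer price on the demand curve at q*: 111.87 − 3.68×14.5931 = 58.1674.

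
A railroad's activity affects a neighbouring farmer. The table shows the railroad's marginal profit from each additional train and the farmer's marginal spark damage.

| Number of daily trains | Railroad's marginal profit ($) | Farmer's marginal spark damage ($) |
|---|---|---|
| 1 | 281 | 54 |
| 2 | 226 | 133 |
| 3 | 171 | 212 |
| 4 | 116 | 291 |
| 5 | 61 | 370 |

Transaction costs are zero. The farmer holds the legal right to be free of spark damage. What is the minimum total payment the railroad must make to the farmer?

$187

Efficient level: marginal profit ≥ marginal spark damage through level 2, so k* = 2.
With the farmer holding the right, the railroad must at least compensate total damage at k*: 54 + 133 = 187.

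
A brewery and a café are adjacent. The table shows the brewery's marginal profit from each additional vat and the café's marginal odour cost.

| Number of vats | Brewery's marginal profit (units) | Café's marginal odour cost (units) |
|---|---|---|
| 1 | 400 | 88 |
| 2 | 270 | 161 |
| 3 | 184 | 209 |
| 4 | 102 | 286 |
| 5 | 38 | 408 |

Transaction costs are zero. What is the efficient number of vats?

Bargaining reaches the level where marginal profit last exceeds marginal odour cost.
That holds through level 2 (270 ≥ 161) but not at 3 (184 < 209).

2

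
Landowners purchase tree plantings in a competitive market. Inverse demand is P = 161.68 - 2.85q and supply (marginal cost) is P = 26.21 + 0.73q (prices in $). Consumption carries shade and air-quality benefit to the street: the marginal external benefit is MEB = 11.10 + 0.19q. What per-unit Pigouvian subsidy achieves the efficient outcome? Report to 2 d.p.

Social marginal benefit = demand + MEB = 172.78 - 2.66q.
Set SMB = MC: 172.78 - 2.66q = 26.21 + 0.73q → q* = 43.2360.
The Pigouvian subsidy equals MEB at q*: 11.10 + 0.19×43.2360 = 19.3148.

subsidy = $19.31 per unit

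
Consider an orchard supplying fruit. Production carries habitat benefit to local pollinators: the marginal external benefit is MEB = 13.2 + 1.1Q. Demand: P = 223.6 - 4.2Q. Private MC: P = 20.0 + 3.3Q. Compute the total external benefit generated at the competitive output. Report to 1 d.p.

Market equilibrium (private): 20.0 + 3.3Q = 223.6 - 4.2Q → Q_m = 27.1467.
Total external benefit = ∫₀^{Q_m} (13.2 + 1.1Q) dQ = 13.2×27.1467 + ½×1.1×27.1467² = 763.6553.

763.7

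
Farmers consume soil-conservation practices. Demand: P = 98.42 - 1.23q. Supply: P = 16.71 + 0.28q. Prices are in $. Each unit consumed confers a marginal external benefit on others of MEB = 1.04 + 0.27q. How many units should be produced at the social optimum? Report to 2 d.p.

q* = 66.73

Social marginal benefit = demand + MEB = 99.46 - 0.96q.
Set SMB = MC: 99.46 - 0.96q = 16.71 + 0.28q → q* = 66.7339.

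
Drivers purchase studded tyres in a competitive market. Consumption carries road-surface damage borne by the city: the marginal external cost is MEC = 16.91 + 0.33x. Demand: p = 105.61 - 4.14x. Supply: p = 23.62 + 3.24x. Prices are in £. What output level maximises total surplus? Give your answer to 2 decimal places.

x* = 8.44

Social marginal benefit = demand − MEC = 88.70 - 4.47x.
Set SMB = MC: 88.70 - 4.47x = 23.62 + 3.24x → x* = 8.4410.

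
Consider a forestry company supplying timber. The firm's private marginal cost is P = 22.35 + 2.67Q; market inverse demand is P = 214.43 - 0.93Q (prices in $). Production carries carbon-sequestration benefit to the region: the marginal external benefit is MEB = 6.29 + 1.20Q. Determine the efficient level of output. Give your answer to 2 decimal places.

Social marginal cost = private MC − MEB = 16.06 + 1.47Q.
Set SMC = demand: 16.06 + 1.47Q = 214.43 - 0.93Q → Q* = 82.6542.

Q* = 82.65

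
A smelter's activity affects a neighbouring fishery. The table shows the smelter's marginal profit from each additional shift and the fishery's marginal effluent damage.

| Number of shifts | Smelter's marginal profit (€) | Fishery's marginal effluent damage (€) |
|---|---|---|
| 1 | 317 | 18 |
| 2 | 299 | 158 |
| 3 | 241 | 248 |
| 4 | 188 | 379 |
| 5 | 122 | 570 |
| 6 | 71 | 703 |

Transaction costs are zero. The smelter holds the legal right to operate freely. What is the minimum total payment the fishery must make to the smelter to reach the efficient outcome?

Left alone the smelter would choose level 6 (marginal profit stays positive).
Efficient level: k* = 2 (marginal profit ≥ marginal effluent damage through 2).
The fishery must at least cover the smelter's forgone profit from cutting 6→2: 241 + 188 + 122 + 71 = 622.

€622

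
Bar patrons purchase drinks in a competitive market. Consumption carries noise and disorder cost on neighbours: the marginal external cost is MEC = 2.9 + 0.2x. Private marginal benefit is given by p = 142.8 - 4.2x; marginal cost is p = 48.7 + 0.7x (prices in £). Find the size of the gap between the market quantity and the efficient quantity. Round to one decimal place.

Market equilibrium (private): 48.7 + 0.7x = 142.8 - 4.2x → x_m = 19.2041.
Social marginal benefit = demand − MEC = 139.9 - 4.4x.
Set SMB = MC: 139.9 - 4.4x = 48.7 + 0.7x → x* = 17.8824.
Gap = |19.2041 − 17.8824| = 1.3217.

1.3 units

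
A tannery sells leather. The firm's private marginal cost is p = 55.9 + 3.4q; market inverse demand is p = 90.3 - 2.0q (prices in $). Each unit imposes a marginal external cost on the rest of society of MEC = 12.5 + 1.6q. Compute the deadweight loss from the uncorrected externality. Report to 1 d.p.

DWL = $36.8

Market equilibrium (private): 55.9 + 3.4q = 90.3 - 2.0q → q_m = 6.3704.
Social marginal cost = private MC + MEC = 68.4 + 5.0q.
Set SMC = demand: 68.4 + 5.0q = 90.3 - 2.0q → q* = 3.1286.
Between q* and q_m the wedge SMC − demand runs linearly from 0 to MEC(q_m), so the loss is a triangle.
DWL = ½ × 3.2418 × 22.6926 = 36.7824.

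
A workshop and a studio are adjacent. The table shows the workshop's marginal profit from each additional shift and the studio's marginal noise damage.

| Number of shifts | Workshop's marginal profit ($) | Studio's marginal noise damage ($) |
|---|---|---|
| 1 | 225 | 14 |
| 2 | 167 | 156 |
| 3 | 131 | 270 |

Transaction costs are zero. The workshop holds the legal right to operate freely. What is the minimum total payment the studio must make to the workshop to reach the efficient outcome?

Left alone the workshop would choose level 3 (marginal profit stays positive).
Efficient level: k* = 2 (marginal profit ≥ marginal noise damage through 2).
The studio must at least cover the workshop's forgone profit from cutting 3→2: 131 = 131.

$131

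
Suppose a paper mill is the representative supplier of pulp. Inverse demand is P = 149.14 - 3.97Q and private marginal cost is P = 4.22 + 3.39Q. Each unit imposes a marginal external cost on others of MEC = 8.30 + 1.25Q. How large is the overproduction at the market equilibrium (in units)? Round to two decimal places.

Market equilibrium (private): 4.22 + 3.39Q = 149.14 - 3.97Q → Q_m = 19.6902.
Social marginal cost = private MC + MEC = 12.52 + 4.64Q.
Set SMC = demand: 12.52 + 4.64Q = 149.14 - 3.97Q → Q* = 15.8676.
Gap = |19.6902 − 15.8676| = 3.8226.

3.82 units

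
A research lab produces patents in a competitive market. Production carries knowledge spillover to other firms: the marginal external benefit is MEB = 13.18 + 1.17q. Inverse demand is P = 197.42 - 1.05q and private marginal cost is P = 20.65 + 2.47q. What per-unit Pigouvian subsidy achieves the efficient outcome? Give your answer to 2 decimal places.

subsidy = 107.75 per unit

Social marginal cost = private MC − MEB = 7.47 + 1.30q.
Set SMC = demand: 7.47 + 1.30q = 197.42 - 1.05q → q* = 80.8298.
The Pigouvian subsidy equals MEB at q*: 13.18 + 1.17×80.8298 = 107.7509.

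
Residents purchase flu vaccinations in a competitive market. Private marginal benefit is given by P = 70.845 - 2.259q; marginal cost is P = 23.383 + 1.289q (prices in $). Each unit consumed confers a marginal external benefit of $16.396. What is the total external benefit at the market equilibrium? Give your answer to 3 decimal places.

Market equilibrium (private): 23.383 + 1.289q = 70.845 - 2.259q → q_m = 13.3771.
Total external benefit = MEB × q_m = 16.396 × 13.3771 = 219.3309.

$219.331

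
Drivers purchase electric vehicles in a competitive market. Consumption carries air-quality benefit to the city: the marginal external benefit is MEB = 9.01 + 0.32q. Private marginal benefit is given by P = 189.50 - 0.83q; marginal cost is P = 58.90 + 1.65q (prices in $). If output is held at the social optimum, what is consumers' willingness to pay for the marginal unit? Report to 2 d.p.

Social marginal benefit = demand + MEB = 198.51 - 0.51q.
Set SMB = MC: 198.51 - 0.51q = 58.90 + 1.65q → q* = 64.6343.
Consumer price on the demand curve at q*: 189.50 − 0.83×64.6343 = 135.8535.

P = $135.85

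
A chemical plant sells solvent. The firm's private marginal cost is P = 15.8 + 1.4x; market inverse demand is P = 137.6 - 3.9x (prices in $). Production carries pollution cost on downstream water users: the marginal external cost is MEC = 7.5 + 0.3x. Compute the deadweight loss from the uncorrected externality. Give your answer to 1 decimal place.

Market equilibrium (private): 15.8 + 1.4x = 137.6 - 3.9x → x_m = 22.9811.
Social marginal cost = private MC + MEC = 23.3 + 1.7x.
Set SMC = demand: 23.3 + 1.7x = 137.6 - 3.9x → x* = 20.4107.
The welfare-loss triangle has base |x_m − x*| and height MEC(x_m) (the vertical gap between SMC and demand is zero at x* and MEC at x_m).
DWL = ½ × 2.5704 × 14.3943 = 18.4996.

DWL = $18.5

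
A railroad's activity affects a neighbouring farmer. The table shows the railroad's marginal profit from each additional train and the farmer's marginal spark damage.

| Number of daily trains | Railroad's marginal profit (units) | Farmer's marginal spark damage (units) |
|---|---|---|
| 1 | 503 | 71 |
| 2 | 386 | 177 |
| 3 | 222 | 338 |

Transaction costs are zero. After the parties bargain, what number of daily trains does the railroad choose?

2

Bargaining reaches the level where marginal profit last exceeds marginal spark damage.
That holds through level 2 (386 ≥ 177) but not at 3 (222 < 338).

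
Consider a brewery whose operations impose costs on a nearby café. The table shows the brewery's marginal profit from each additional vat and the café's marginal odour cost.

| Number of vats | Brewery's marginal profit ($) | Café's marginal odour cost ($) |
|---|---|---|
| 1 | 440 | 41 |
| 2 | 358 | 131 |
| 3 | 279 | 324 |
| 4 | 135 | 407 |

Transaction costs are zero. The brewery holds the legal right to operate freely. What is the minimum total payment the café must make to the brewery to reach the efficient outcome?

$414

Left alone the brewery would choose level 4 (marginal profit stays positive).
Efficient level: k* = 2 (marginal profit ≥ marginal odour cost through 2).
The café must at least cover the brewery's forgone profit from cutting 4→2: 279 + 135 = 414.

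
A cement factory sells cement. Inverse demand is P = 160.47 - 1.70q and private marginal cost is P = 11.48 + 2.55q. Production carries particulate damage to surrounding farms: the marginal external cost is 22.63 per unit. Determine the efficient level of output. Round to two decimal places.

Social marginal cost = private MC + MEC = 34.11 + 2.55q.
Set SMC = demand: 34.11 + 2.55q = 160.47 - 1.70q → q* = 29.7318.

q* = 29.73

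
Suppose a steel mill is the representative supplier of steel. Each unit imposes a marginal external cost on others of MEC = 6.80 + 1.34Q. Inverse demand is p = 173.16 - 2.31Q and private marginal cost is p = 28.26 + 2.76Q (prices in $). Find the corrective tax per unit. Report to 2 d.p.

tax = $35.67 per unit

Social marginal cost = private MC + MEC = 35.06 + 4.10Q.
Set SMC = demand: 35.06 + 4.10Q = 173.16 - 2.31Q → Q* = 21.5445.
The Pigouvian tax equals MEC at Q*: 6.80 + 1.34×21.5445 = 35.6696.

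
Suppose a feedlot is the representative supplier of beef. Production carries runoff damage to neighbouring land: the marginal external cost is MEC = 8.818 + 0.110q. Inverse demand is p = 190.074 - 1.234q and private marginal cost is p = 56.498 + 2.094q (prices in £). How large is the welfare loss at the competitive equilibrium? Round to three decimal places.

Market equilibrium (private): 56.498 + 2.094q = 190.074 - 1.234q → q_m = 40.1370.
Social marginal cost = private MC + MEC = 65.316 + 2.204q.
Set SMC = demand: 65.316 + 2.204q = 190.074 - 1.234q → q* = 36.2880.
Between q* and q_m the wedge SMC − demand runs linearly from 0 to MEC(q_m), so the loss is a triangle.
DWL = ½ × 3.8490 × 13.2331 = 25.4671.

DWL = £25.467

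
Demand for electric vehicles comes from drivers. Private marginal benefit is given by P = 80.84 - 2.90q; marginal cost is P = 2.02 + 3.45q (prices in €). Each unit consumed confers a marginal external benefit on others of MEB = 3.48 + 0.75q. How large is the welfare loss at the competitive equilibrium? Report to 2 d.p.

DWL = €14.60

Market equilibrium (private): 2.02 + 3.45q = 80.84 - 2.90q → q_m = 12.4126.
Social marginal benefit = demand + MEB = 84.32 - 2.15q.
Set SMB = MC: 84.32 - 2.15q = 2.02 + 3.45q → q* = 14.6964.
The welfare-loss triangle has base |q_m − q*| and height MEB(q_m) (the vertical gap between SMB and MC is zero at q* and MEB at q_m).
DWL = ½ × 2.2838 × 12.7894 = 14.6042.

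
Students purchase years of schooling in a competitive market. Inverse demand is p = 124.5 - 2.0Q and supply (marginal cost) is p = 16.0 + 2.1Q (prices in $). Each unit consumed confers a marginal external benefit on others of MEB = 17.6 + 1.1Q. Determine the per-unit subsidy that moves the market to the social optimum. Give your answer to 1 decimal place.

Social marginal benefit = demand + MEB = 142.1 - 0.9Q.
Set SMB = MC: 142.1 - 0.9Q = 16.0 + 2.1Q → Q* = 42.0333.
The Pigouvian subsidy equals MEB at Q*: 17.6 + 1.1×42.0333 = 63.8366.

subsidy = $63.8 per unit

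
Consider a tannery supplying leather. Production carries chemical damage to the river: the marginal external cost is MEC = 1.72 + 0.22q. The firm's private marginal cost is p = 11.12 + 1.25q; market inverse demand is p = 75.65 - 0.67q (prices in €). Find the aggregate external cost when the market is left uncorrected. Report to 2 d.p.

€182.06

Market equilibrium (private): 11.12 + 1.25q = 75.65 - 0.67q → q_m = 33.6094.
Total external cost = ∫₀^{q_m} (1.72 + 0.22q) dq = 1.72×33.6094 + ½×0.22×33.6094² = 182.0633.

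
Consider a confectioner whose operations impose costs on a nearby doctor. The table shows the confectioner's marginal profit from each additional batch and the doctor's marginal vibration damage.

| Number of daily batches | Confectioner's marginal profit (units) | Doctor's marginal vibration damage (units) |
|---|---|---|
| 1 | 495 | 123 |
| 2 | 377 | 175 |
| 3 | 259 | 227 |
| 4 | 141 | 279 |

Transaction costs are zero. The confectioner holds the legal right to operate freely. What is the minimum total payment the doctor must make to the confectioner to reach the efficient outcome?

Left alone the confectioner would choose level 4 (marginal profit stays positive).
Efficient level: k* = 3 (marginal profit ≥ marginal vibration damage through 3).
The doctor must at least cover the confectioner's forgone profit from cutting 4→3: 141 = 141.

141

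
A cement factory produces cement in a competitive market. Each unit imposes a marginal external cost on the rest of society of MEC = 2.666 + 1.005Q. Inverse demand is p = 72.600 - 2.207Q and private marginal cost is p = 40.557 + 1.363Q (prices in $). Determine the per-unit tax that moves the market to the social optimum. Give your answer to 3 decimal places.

Social marginal cost = private MC + MEC = 43.223 + 2.368Q.
Set SMC = demand: 43.223 + 2.368Q = 72.600 - 2.207Q → Q* = 6.4212.
The Pigouvian tax equals MEC at Q*: 2.666 + 1.005×6.4212 = 9.1193.

tax = $9.119 per unit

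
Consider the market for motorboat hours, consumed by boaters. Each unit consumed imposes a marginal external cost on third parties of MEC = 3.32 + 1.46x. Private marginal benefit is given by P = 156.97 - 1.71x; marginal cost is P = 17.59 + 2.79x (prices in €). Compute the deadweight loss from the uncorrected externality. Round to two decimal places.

DWL = €197.67

Market equilibrium (private): 17.59 + 2.79x = 156.97 - 1.71x → x_m = 30.9733.
Social marginal benefit = demand − MEC = 153.65 - 3.17x.
Set SMB = MC: 153.65 - 3.17x = 17.59 + 2.79x → x* = 22.8289.
The welfare-loss triangle has base |x_m − x*| and height MEC(x_m) (the vertical gap between SMB and MC is zero at x* and MEC at x_m).
DWL = ½ × 8.1444 × 48.5411 = 197.6691.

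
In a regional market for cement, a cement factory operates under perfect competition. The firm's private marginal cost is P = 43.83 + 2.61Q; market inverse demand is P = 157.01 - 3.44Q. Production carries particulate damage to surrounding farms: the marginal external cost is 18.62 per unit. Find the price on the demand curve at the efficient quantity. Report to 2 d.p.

P = 103.24

Social marginal cost = private MC + MEC = 62.45 + 2.61Q.
Set SMC = demand: 62.45 + 2.61Q = 157.01 - 3.44Q → Q* = 15.6298.
Consumer price on the demand curve at Q*: 157.01 − 3.44×15.6298 = 103.2435.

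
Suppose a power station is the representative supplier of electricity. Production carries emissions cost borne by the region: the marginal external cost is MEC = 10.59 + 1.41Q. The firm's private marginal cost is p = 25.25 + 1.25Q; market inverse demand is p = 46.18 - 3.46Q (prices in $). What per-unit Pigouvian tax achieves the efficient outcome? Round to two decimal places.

tax = $12.97 per unit

Social marginal cost = private MC + MEC = 35.84 + 2.66Q.
Set SMC = demand: 35.84 + 2.66Q = 46.18 - 3.46Q → Q* = 1.6895.
The Pigouvian tax equals MEC at Q*: 10.59 + 1.41×1.6895 = 12.9722.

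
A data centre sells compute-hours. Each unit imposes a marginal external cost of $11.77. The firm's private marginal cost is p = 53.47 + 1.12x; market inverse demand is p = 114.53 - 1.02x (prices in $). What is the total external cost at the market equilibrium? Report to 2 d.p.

$335.83

Market equilibrium (private): 53.47 + 1.12x = 114.53 - 1.02x → x_m = 28.5327.
Total external cost = MEC × x_m = 11.77 × 28.5327 = 335.8299.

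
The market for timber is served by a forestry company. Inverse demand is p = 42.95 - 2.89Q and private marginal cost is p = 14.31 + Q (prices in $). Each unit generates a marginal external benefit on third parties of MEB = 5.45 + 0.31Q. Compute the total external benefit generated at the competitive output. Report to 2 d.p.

$48.53

Market equilibrium (private): 14.31 + Q = 42.95 - 2.89Q → Q_m = 7.3625.
Total external benefit = ∫₀^{Q_m} (5.45 + 0.31Q) dQ = 5.45×7.3625 + ½×0.31×7.3625² = 48.5276.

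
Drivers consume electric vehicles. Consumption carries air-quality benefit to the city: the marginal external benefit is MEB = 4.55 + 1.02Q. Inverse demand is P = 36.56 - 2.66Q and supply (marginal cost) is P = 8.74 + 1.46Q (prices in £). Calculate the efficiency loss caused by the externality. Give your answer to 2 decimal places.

Market equilibrium (private): 8.74 + 1.46Q = 36.56 - 2.66Q → Q_m = 6.7524.
Social marginal benefit = demand + MEB = 41.11 - 1.64Q.
Set SMB = MC: 41.11 - 1.64Q = 8.74 + 1.46Q → Q* = 10.4419.
Height of the DWL triangle at Q_m is SMB(Q_m) − MC(Q_m) = MEB(Q_m) = 11.4375.
DWL = ½ × 3.6895 × 11.4375 = 21.0993.

DWL = £21.10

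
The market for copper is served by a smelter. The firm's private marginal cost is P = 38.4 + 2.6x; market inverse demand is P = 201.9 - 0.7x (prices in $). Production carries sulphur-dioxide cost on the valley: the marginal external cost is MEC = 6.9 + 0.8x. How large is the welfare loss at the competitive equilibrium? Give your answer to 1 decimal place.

Market equilibrium (private): 38.4 + 2.6x = 201.9 - 0.7x → x_m = 49.5455.
Social marginal cost = private MC + MEC = 45.3 + 3.4x.
Set SMC = demand: 45.3 + 3.4x = 201.9 - 0.7x → x* = 38.1951.
Height of the DWL triangle at x_m is SMC(x_m) − demand(x_m) = MEC(x_m) = 46.5364.
DWL = ½ × 11.3504 × 46.5364 = 264.1034.

DWL = $264.1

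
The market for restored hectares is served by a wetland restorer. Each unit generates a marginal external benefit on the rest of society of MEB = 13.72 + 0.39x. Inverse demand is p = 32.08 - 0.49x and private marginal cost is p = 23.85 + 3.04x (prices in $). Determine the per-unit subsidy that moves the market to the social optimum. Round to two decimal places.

Social marginal cost = private MC − MEB = 10.13 + 2.65x.
Set SMC = demand: 10.13 + 2.65x = 32.08 - 0.49x → x* = 6.9904.
The Pigouvian subsidy equals MEB at x*: 13.72 + 0.39×6.9904 = 16.4463.

subsidy = $16.45 per unit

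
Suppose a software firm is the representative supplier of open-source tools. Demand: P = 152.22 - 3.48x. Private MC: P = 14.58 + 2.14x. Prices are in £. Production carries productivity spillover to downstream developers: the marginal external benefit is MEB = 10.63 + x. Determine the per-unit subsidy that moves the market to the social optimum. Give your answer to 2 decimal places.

subsidy = £42.72 per unit

Social marginal cost = private MC − MEB = 3.95 + 1.14x.
Set SMC = demand: 3.95 + 1.14x = 152.22 - 3.48x → x* = 32.0931.
The Pigouvian subsidy equals MEB at x*: 10.63 + 1.00×32.0931 = 42.7231.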